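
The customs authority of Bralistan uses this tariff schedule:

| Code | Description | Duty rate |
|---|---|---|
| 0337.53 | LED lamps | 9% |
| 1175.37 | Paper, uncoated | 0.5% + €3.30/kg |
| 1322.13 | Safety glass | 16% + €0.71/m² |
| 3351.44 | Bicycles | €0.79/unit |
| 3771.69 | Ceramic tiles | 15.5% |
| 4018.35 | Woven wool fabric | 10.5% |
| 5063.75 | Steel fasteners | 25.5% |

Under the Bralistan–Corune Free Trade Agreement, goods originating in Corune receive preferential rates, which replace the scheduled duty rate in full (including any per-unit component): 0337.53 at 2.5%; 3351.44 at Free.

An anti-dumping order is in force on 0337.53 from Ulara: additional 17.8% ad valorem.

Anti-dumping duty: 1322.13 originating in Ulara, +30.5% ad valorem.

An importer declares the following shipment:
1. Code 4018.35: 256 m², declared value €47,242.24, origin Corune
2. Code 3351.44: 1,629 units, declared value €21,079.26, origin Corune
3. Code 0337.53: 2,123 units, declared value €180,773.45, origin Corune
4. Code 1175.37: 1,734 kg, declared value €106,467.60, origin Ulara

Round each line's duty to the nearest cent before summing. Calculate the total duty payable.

Line 1 (4018.35, Corune, 256 m², €47,242.24):
Base rate for 4018.35 is 10.5%.
Origin Corune is the FTA partner but 4018.35 is not on the preference list; base rate stands.
Duty = €47,242.24 × 10.5% = €4,960.44.
Line 2 (3351.44, Corune, 1,629 units, €21,079.26):
Base rate for 3351.44 is €0.79/unit.
Origin Corune qualifies under the Bralistan–Corune agreement and 3351.44 is covered: preferential rate Free applies instead.
Duty = €21,079.26 × 0% = €0.00.
Line 3 (0337.53, Corune, 2,123 units, €180,773.45):
Base rate for 0337.53 is 9%.
Origin Corune qualifies under the Bralistan–Corune agreement and 0337.53 is covered: preferential rate 2.5% applies instead.
The additional-duty order on 0337.53 targets Ulara, not Corune; it does not apply.
Duty = €180,773.45 × 2.5% = €4,519.34.
Line 4 (1175.37, Ulara, 1,734 kg, €106,467.60):
Base rate for 1175.37 is 0.5% + €3.30/kg.
Duty = €106,467.60 × 0.5% + 1,734 × €3.30 = €6,254.54.
Total = €4,960.44 + €0.00 + €4,519.34 + €6,254.54 = €15,734.32.

€15,734.32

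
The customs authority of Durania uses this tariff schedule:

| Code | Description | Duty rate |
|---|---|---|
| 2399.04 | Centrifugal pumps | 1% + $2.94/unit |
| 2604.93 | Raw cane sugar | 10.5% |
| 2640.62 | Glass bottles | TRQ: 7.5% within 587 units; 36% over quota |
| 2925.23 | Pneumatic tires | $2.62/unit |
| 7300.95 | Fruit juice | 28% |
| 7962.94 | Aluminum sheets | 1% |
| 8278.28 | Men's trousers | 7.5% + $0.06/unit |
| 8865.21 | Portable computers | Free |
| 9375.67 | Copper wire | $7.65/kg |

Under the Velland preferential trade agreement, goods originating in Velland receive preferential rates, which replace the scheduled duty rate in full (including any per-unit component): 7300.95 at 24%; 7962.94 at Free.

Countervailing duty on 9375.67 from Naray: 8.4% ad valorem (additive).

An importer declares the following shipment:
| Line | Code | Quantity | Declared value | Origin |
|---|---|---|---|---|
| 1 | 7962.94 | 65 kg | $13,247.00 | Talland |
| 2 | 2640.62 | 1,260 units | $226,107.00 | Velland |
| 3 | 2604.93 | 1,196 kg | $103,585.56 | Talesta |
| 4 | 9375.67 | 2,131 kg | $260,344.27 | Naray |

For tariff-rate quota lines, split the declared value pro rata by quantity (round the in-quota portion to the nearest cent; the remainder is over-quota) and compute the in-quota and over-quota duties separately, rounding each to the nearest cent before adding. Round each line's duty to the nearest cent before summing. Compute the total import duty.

Line 1 (7962.94, Talland, 65 kg, $13,247.00):
Base rate for 7962.94 is 1%.
7962.94 has an FTA preferential rate, but origin Talland is not Velland; base rate stands.
Duty = $13,247.00 × 1% = $132.47.
Line 2 (2640.62, Velland, 1,260 units, $226,107.00):
Code 2640.62 is under a tariff-rate quota (threshold 587 units). In-quota: 587 units at 7.5%; over-quota: 673 units at 36%.
Pro-rata value split: in-quota = $226,107.00 × 587/1,260 = $105,337.15; over-quota = $226,107.00 − $105,337.15 = $120,769.85.
In-quota duty = $105,337.15 × 7.5% = $7,900.29. Over-quota duty = $120,769.85 × 36% = $43,477.15.
Line duty = $7,900.29 + $43,477.15 = $51,377.44.
Line 3 (2604.93, Talesta, 1,196 kg, $103,585.56):
Base rate for 2604.93 is 10.5%.
Duty = $103,585.56 × 10.5% = $10,876.48.
Line 4 (9375.67, Naray, 2,131 kg, $260,344.27):
Base rate for 9375.67 is $7.65/kg.
Additional duty on 9375.67 from Naray: +8.4% ad valorem. Applied ad valorem rate = 8.4%.
Duty = $260,344.27 × 8.4% + 2,131 × $7.65 = $38,171.07.
Total = $132.47 + $51,377.44 + $10,876.48 + $38,171.07 = $100,557.46.

$100,557.46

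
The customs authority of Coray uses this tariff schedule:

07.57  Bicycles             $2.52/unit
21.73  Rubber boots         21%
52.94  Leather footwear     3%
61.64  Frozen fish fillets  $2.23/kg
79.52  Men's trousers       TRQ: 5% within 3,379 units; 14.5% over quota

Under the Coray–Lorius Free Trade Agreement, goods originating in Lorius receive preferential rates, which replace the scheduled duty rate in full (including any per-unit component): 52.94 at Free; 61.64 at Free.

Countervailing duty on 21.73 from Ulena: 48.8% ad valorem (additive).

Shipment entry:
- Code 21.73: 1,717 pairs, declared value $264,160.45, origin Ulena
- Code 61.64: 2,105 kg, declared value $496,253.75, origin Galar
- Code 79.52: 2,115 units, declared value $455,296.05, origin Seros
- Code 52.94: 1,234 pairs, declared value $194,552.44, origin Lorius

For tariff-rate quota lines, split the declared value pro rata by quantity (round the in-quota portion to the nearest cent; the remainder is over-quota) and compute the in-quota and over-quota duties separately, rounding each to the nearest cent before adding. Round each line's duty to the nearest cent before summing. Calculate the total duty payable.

Line 1 (21.73, Ulena, 1,717 pairs, $264,160.45):
Base rate for 21.73 is 21%.
Additional duty on 21.73 from Ulena: +48.8%. Applied ad valorem rate: 21% + 48.8% = 69.8%.
Duty = $264,160.45 × 69.8% = $184,383.99.
Line 2 (61.64, Galar, 2,105 kg, $496,253.75):
Base rate for 61.64 is $2.23/kg.
61.64 has an FTA preferential rate, but origin Galar is not Lorius; base rate stands.
Duty = 2,105 × $2.23 = $4,694.15.
Line 3 (79.52, Seros, 2,115 units, $455,296.05):
Code 79.52 is under a tariff-rate quota (threshold 3,379 units). Quantity 2,115 units is within the quota, so the in-quota rate 5% applies to the full value.
Duty = $455,296.05 × 5% = $22,764.80.
Line 4 (52.94, Lorius, 1,234 pairs, $194,552.44):
Base rate for 52.94 is 3%.
Origin Lorius qualifies under the Coray–Lorius agreement and 52.94 is covered: preferential rate Free applies instead.
Duty = $194,552.44 × 0% = $0.00.
Total = $184,383.99 + $4,694.15 + $22,764.80 + $0.00 = $211,842.94.

$211,842.94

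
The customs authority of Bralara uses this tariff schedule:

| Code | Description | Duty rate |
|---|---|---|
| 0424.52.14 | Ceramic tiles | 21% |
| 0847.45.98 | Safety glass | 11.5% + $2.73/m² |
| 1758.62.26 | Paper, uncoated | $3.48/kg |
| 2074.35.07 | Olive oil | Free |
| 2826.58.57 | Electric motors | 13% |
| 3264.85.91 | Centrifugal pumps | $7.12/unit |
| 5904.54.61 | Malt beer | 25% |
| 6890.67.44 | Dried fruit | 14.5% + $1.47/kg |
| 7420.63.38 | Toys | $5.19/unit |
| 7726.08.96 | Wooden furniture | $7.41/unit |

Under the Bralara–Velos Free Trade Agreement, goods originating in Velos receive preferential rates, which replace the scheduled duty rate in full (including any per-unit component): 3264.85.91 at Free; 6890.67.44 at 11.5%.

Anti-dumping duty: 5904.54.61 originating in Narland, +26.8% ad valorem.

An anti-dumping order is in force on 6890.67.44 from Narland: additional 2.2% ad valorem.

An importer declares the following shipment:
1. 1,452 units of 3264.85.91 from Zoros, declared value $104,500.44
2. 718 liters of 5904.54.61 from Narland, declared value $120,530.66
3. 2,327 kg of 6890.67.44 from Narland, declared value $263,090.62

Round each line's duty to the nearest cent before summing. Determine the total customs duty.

$120,129.94

Line 1 (3264.85.91, Zoros, 1,452 units, $104,500.44):
Base rate for 3264.85.91 is $7.12/unit.
3264.85.91 has an FTA preferential rate, but origin Zoros is not Velos; base rate stands.
Duty = 1,452 × $7.12 = $10,338.24.
Line 2 (5904.54.61, Narland, 718 liters, $120,530.66):
Base rate for 5904.54.61 is 25%.
Additional duty on 5904.54.61 from Narland: +26.8%. Applied ad valorem rate: 25% + 26.8% = 51.8%.
Duty = $120,530.66 × 51.8% = $62,434.88.
Line 3 (6890.67.44, Narland, 2,327 kg, $263,090.62):
Base rate for 6890.67.44 is 14.5% + $1.47/kg.
6890.67.44 has an FTA preferential rate, but origin Narland is not Velos; base rate stands.
Additional duty on 6890.67.44 from Narland: +2.2%. Applied ad valorem rate: 14.5% + 2.2% = 16.7%.
Duty = $263,090.62 × 16.7% + 2,327 × $1.47 = $47,356.82.
Total = $10,338.24 + $62,434.88 + $47,356.82 = $120,129.94.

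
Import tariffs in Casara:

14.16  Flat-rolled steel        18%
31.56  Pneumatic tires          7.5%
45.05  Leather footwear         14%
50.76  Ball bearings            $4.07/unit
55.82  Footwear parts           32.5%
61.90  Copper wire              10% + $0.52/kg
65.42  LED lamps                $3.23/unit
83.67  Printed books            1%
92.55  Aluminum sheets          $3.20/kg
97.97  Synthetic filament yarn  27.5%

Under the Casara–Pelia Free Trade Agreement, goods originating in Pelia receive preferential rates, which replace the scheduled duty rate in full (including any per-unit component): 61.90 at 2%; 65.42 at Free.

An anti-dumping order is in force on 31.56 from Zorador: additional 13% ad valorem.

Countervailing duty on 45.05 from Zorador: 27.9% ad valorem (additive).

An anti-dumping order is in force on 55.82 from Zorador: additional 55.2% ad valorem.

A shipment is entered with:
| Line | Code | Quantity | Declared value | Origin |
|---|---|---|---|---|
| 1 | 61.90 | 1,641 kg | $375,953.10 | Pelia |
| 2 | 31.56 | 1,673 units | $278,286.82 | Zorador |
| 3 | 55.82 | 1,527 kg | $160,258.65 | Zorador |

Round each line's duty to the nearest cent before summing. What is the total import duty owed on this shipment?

Line 1 (61.90, Pelia, 1,641 kg, $375,953.10):
Base rate for 61.90 is 10% + $0.52/kg.
Origin Pelia qualifies under the Casara–Pelia agreement and 61.90 is covered: preferential rate 2% applies instead.
Duty = $375,953.10 × 2% = $7,519.06.
Line 2 (31.56, Zorador, 1,673 units, $278,286.82):
Base rate for 31.56 is 7.5%.
Additional duty on 31.56 from Zorador: +13%. Applied ad valorem rate: 7.5% + 13% = 20.5%.
Duty = $278,286.82 × 20.5% = $57,048.80.
Line 3 (55.82, Zorador, 1,527 kg, $160,258.65):
Base rate for 55.82 is 32.5%.
Additional duty on 55.82 from Zorador: +55.2%. Applied ad valorem rate: 32.5% + 55.2% = 87.7%.
Duty = $160,258.65 × 87.7% = $140,546.84.
Total = $7,519.06 + $57,048.80 + $140,546.84 = $205,114.70.

$205,114.70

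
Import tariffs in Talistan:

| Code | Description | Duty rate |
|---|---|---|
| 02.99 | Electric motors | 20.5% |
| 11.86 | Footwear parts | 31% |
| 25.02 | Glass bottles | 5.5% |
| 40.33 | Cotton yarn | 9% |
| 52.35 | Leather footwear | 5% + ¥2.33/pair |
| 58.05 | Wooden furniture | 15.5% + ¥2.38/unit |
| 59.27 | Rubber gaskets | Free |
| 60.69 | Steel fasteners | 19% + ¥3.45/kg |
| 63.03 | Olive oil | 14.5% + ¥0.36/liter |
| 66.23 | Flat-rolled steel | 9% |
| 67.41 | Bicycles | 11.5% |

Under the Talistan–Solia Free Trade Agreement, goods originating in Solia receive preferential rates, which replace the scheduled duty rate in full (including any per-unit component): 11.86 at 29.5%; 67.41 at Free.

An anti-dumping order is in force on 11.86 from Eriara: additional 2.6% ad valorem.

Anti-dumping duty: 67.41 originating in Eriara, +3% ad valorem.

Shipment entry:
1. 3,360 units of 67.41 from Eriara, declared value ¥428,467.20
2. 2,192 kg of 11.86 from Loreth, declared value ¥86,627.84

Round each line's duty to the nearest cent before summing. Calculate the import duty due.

Line 1 (67.41, Eriara, 3,360 units, ¥428,467.20):
Base rate for 67.41 is 11.5%.
67.41 has an FTA preferential rate, but origin Eriara is not Solia; base rate stands.
Additional duty on 67.41 from Eriara: +3%. Applied ad valorem rate: 11.5% + 3% = 14.5%.
Duty = ¥428,467.20 × 14.5% = ¥62,127.74.
Line 2 (11.86, Loreth, 2,192 kg, ¥86,627.84):
Base rate for 11.86 is 31%.
11.86 has an FTA preferential rate, but origin Loreth is not Solia; base rate stands.
The additional-duty order on 11.86 targets Eriara, not Loreth; it does not apply.
Duty = ¥86,627.84 × 31% = ¥26,854.63.
Total = ¥62,127.74 + ¥26,854.63 = ¥88,982.37.

¥88,982.37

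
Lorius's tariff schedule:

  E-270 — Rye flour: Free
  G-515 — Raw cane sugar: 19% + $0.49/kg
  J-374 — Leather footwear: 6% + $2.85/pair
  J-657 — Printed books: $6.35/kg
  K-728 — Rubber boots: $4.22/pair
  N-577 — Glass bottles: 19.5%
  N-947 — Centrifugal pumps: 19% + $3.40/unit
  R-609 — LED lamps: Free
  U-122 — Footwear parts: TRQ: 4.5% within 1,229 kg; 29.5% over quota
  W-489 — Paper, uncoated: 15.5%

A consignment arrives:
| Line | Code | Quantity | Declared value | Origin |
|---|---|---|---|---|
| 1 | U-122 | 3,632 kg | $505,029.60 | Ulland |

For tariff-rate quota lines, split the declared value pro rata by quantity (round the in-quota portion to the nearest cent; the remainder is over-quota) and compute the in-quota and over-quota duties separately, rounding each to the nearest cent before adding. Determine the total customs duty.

Line 1 (U-122, Ulland, 3,632 kg, $505,029.60):
Code U-122 is under a tariff-rate quota (threshold 1,229 kg). In-quota: 1,229 kg at 4.5%; over-quota: 2,403 kg at 29.5%.
Pro-rata value split: in-quota = $505,029.60 × 1,229/3,632 = $170,892.45; over-quota = $505,029.60 − $170,892.45 = $334,137.15.
In-quota duty = $170,892.45 × 4.5% = $7,690.16. Over-quota duty = $334,137.15 × 29.5% = $98,570.46.
Line duty = $7,690.16 + $98,570.46 = $106,260.62.

$106,260.62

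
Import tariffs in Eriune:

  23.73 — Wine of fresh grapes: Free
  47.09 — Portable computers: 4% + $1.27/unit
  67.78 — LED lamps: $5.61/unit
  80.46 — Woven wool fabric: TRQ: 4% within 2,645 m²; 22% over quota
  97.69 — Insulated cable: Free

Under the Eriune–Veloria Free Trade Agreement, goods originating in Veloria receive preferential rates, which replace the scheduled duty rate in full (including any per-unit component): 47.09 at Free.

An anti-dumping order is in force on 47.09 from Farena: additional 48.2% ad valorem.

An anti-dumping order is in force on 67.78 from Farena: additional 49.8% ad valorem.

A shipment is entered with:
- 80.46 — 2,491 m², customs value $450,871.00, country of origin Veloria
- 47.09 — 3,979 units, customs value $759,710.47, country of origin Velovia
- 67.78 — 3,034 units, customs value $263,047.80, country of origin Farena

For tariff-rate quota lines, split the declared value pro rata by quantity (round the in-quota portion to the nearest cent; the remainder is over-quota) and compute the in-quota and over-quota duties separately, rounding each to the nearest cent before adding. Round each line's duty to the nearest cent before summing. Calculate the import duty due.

$201,495.13

Line 1 (80.46, Veloria, 2,491 m², $450,871.00):
Code 80.46 is under a tariff-rate quota (threshold 2,645 m²). Quantity 2,491 m² is within the quota, so the in-quota rate 4% applies to the full value.
Duty = $450,871.00 × 4% = $18,034.84.
Line 2 (47.09, Velovia, 3,979 units, $759,710.47):
Base rate for 47.09 is 4% + $1.27/unit.
47.09 has an FTA preferential rate, but origin Velovia is not Veloria; base rate stands.
The additional-duty order on 47.09 targets Farena, not Velovia; it does not apply.
Duty = $759,710.47 × 4% + 3,979 × $1.27 = $35,441.75.
Line 3 (67.78, Farena, 3,034 units, $263,047.80):
Base rate for 67.78 is $5.61/unit.
Additional duty on 67.78 from Farena: +49.8% ad valorem. Applied ad valorem rate = 49.8%.
Duty = $263,047.80 × 49.8% + 3,034 × $5.61 = $148,018.54.
Total = $18,034.84 + $35,441.75 + $148,018.54 = $201,495.13.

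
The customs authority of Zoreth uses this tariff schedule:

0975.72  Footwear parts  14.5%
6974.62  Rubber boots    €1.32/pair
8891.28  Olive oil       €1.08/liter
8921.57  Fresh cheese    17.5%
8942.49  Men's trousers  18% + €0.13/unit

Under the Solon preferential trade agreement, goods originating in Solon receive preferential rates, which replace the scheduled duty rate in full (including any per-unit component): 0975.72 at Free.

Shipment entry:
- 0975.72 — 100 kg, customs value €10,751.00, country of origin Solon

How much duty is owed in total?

Line 1 (0975.72, Solon, 100 kg, €10,751.00):
Base rate for 0975.72 is 14.5%.
Origin Solon qualifies under the Zoreth–Solon agreement and 0975.72 is covered: preferential rate Free applies instead.
Duty = €10,751.00 × 0% = €0.00.

€0.00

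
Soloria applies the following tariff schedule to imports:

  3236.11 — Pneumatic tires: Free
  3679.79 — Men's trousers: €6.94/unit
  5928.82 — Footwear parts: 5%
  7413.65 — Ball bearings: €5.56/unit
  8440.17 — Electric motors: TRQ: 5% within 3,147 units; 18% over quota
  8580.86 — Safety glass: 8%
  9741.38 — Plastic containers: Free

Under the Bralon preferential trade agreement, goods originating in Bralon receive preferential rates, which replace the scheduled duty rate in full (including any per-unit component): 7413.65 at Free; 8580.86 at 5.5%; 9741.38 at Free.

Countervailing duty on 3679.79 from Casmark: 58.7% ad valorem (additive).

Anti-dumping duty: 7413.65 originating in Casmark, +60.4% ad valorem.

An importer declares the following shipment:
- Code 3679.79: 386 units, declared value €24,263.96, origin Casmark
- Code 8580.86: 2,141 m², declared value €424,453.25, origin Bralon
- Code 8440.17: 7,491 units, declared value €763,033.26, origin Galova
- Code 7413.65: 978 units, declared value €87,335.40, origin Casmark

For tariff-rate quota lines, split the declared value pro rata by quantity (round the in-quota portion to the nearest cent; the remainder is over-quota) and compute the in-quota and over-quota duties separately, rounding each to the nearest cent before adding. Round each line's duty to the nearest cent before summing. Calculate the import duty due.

Line 1 (3679.79, Casmark, 386 units, €24,263.96):
Base rate for 3679.79 is €6.94/unit.
Additional duty on 3679.79 from Casmark: +58.7% ad valorem. Applied ad valorem rate = 58.7%.
Duty = €24,263.96 × 58.7% + 386 × €6.94 = €16,921.78.
Line 2 (8580.86, Bralon, 2,141 m², €424,453.25):
Base rate for 8580.86 is 8%.
Origin Bralon qualifies under the Soloria–Bralon agreement and 8580.86 is covered: preferential rate 5.5% applies instead.
Duty = €424,453.25 × 5.5% = €23,344.93.
Line 3 (8440.17, Galova, 7,491 units, €763,033.26):
Code 8440.17 is under a tariff-rate quota (threshold 3,147 units). In-quota: 3,147 units at 5%; over-quota: 4,344 units at 18%.
Pro-rata value split: in-quota = €763,033.26 × 3,147/7,491 = €320,553.42; over-quota = €763,033.26 − €320,553.42 = €442,479.84.
In-quota duty = €320,553.42 × 5% = €16,027.67. Over-quota duty = €442,479.84 × 18% = €79,646.37.
Line duty = €16,027.67 + €79,646.37 = €95,674.04.
Line 4 (7413.65, Casmark, 978 units, €87,335.40):
Base rate for 7413.65 is €5.56/unit.
7413.65 has an FTA preferential rate, but origin Casmark is not Bralon; base rate stands.
Additional duty on 7413.65 from Casmark: +60.4% ad valorem. Applied ad valorem rate = 60.4%.
Duty = €87,335.40 × 60.4% + 978 × €5.56 = €58,188.26.
Total = €16,921.78 + €23,344.93 + €95,674.04 + €58,188.26 = €194,129.01.

€194,129.01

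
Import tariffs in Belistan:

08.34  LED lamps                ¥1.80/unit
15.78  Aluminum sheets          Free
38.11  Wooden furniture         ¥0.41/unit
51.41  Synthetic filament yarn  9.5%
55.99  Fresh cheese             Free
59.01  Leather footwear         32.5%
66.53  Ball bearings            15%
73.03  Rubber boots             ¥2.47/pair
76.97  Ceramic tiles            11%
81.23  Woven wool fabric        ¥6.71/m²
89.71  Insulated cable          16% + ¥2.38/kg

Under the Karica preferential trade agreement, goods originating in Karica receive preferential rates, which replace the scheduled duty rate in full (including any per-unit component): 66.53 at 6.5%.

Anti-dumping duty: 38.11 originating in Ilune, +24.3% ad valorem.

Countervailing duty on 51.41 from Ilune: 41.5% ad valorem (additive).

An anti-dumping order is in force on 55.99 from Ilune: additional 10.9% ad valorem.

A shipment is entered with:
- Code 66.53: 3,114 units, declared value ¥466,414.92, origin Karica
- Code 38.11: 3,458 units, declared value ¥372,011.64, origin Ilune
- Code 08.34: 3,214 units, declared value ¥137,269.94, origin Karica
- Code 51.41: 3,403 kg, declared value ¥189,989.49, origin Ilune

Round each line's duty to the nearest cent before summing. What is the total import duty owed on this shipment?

Line 1 (66.53, Karica, 3,114 units, ¥466,414.92):
Base rate for 66.53 is 15%.
Origin Karica qualifies under the Belistan–Karica agreement and 66.53 is covered: preferential rate 6.5% applies instead.
Duty = ¥466,414.92 × 6.5% = ¥30,316.97.
Line 2 (38.11, Ilune, 3,458 units, ¥372,011.64):
Base rate for 38.11 is ¥0.41/unit.
Additional duty on 38.11 from Ilune: +24.3% ad valorem. Applied ad valorem rate = 24.3%.
Duty = ¥372,011.64 × 24.3% + 3,458 × ¥0.41 = ¥91,816.61.
Line 3 (08.34, Karica, 3,214 units, ¥137,269.94):
Base rate for 08.34 is ¥1.80/unit.
Origin Karica is the FTA partner but 08.34 is not on the preference list; base rate stands.
Duty = 3,214 × ¥1.80 = ¥5,785.20.
Line 4 (51.41, Ilune, 3,403 kg, ¥189,989.49):
Base rate for 51.41 is 9.5%.
Additional duty on 51.41 from Ilune: +41.5%. Applied ad valorem rate: 9.5% + 41.5% = 51%.
Duty = ¥189,989.49 × 51% = ¥96,894.64.
Total = ¥30,316.97 + ¥91,816.61 + ¥5,785.20 + ¥96,894.64 = ¥224,813.42.

¥224,813.42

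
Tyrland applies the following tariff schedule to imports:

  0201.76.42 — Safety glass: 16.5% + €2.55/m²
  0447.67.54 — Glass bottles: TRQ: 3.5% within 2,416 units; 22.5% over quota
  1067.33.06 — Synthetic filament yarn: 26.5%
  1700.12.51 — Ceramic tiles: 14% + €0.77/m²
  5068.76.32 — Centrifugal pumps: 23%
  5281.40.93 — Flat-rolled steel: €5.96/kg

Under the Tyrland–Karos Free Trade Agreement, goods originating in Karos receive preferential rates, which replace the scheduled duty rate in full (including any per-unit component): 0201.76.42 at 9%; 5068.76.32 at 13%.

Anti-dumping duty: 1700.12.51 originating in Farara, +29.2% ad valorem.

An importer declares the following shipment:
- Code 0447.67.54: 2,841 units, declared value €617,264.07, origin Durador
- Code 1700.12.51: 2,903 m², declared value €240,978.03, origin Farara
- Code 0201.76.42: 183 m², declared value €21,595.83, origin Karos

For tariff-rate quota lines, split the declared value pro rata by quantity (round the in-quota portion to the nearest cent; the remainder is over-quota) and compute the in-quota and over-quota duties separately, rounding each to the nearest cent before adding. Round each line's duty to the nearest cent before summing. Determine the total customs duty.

€147,430.23

Line 1 (0447.67.54, Durador, 2,841 units, €617,264.07):
Code 0447.67.54 is under a tariff-rate quota (threshold 2,416 units). In-quota: 2,416 units at 3.5%; over-quota: 425 units at 22.5%.
Pro-rata value split: in-quota = €617,264.07 × 2,416/2,841 = €524,924.32; over-quota = €617,264.07 − €524,924.32 = €92,339.75.
In-quota duty = €524,924.32 × 3.5% = €18,372.35. Over-quota duty = €92,339.75 × 22.5% = €20,776.44.
Line duty = €18,372.35 + €20,776.44 = €39,148.79.
Line 2 (1700.12.51, Farara, 2,903 m², €240,978.03):
Base rate for 1700.12.51 is 14% + €0.77/m².
Additional duty on 1700.12.51 from Farara: +29.2%. Applied ad valorem rate: 14% + 29.2% = 43.2%.
Duty = €240,978.03 × 43.2% + 2,903 × €0.77 = €106,337.82.
Line 3 (0201.76.42, Karos, 183 m², €21,595.83):
Base rate for 0201.76.42 is 16.5% + €2.55/m².
Origin Karos qualifies under the Tyrland–Karos agreement and 0201.76.42 is covered: preferential rate 9% applies instead.
Duty = €21,595.83 × 9% = €1,943.62.
Total = €39,148.79 + €106,337.82 + €1,943.62 = €147,430.23.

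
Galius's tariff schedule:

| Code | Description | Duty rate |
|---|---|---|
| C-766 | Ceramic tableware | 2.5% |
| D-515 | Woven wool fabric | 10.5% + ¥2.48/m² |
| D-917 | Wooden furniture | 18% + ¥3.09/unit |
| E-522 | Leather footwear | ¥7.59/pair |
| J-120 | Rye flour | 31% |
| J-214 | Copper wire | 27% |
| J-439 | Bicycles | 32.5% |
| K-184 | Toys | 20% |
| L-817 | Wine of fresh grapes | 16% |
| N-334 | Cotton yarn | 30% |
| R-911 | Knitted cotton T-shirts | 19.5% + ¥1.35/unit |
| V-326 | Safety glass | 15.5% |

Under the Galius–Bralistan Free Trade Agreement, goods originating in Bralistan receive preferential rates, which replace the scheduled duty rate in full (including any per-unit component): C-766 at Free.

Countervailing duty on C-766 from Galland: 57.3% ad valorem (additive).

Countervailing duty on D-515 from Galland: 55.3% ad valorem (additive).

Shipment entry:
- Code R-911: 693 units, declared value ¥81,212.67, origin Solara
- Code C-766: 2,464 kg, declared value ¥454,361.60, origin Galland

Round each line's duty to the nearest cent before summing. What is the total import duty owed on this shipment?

¥288,480.26

Line 1 (R-911, Solara, 693 units, ¥81,212.67):
Base rate for R-911 is 19.5% + ¥1.35/unit.
Duty = ¥81,212.67 × 19.5% + 693 × ¥1.35 = ¥16,772.02.
Line 2 (C-766, Galland, 2,464 kg, ¥454,361.60):
Base rate for C-766 is 2.5%.
C-766 has an FTA preferential rate, but origin Galland is not Bralistan; base rate stands.
Additional duty on C-766 from Galland: +57.3%. Applied ad valorem rate: 2.5% + 57.3% = 59.8%.
Duty = ¥454,361.60 × 59.8% = ¥271,708.24.
Total = ¥16,772.02 + ¥271,708.24 = ¥288,480.26.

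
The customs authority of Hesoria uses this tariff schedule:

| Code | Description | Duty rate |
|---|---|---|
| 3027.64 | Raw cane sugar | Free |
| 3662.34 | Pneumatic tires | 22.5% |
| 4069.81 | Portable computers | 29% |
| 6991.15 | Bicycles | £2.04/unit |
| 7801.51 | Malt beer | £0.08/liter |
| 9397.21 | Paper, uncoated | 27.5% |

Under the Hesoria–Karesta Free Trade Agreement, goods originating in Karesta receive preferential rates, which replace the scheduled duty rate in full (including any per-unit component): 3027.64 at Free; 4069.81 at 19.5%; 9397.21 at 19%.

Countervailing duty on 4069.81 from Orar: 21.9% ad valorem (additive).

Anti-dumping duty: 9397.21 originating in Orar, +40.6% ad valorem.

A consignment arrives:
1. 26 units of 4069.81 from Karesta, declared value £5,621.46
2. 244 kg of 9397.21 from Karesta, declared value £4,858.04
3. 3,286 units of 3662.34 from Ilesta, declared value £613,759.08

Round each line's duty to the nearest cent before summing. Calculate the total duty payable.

£140,115.00

Line 1 (4069.81, Karesta, 26 units, £5,621.46):
Base rate for 4069.81 is 29%.
Origin Karesta qualifies under the Hesoria–Karesta agreement and 4069.81 is covered: preferential rate 19.5% applies instead.
The additional-duty order on 4069.81 targets Orar, not Karesta; it does not apply.
Duty = £5,621.46 × 19.5% = £1,096.18.
Line 2 (9397.21, Karesta, 244 kg, £4,858.04):
Base rate for 9397.21 is 27.5%.
Origin Karesta qualifies under the Hesoria–Karesta agreement and 9397.21 is covered: preferential rate 19% applies instead.
The additional-duty order on 9397.21 targets Orar, not Karesta; it does not apply.
Duty = £4,858.04 × 19% = £923.03.
Line 3 (3662.34, Ilesta, 3,286 units, £613,759.08):
Base rate for 3662.34 is 22.5%.
Duty = £613,759.08 × 22.5% = £138,095.79.
Total = £1,096.18 + £923.03 + £138,095.79 = £140,115.00.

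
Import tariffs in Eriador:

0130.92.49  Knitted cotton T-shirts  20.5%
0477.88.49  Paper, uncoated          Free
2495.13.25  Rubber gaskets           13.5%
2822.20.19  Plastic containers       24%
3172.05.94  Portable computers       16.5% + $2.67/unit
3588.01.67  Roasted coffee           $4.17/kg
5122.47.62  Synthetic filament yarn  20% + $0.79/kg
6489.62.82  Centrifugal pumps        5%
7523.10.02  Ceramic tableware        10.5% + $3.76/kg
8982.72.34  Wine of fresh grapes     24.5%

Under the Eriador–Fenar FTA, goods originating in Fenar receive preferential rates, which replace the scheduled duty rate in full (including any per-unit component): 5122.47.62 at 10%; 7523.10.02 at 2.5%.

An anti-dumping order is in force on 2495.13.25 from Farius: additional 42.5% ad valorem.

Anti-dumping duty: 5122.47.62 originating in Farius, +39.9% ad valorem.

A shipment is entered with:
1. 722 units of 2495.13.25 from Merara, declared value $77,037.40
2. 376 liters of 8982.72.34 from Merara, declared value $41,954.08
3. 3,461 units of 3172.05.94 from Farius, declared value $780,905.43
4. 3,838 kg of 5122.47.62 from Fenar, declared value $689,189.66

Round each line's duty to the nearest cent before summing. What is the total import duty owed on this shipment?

Line 1 (2495.13.25, Merara, 722 units, $77,037.40):
Base rate for 2495.13.25 is 13.5%.
The additional-duty order on 2495.13.25 targets Farius, not Merara; it does not apply.
Duty = $77,037.40 × 13.5% = $10,400.05.
Line 2 (8982.72.34, Merara, 376 liters, $41,954.08):
Base rate for 8982.72.34 is 24.5%.
Duty = $41,954.08 × 24.5% = $10,278.75.
Line 3 (3172.05.94, Farius, 3,461 units, $780,905.43):
Base rate for 3172.05.94 is 16.5% + $2.67/unit.
Duty = $780,905.43 × 16.5% + 3,461 × $2.67 = $138,090.27.
Line 4 (5122.47.62, Fenar, 3,838 kg, $689,189.66):
Base rate for 5122.47.62 is 20% + $0.79/kg.
Origin Fenar qualifies under the Eriador–Fenar agreement and 5122.47.62 is covered: preferential rate 10% applies instead.
The additional-duty order on 5122.47.62 targets Farius, not Fenar; it does not apply.
Duty = $689,189.66 × 10% = $68,918.97.
Total = $10,400.05 + $10,278.75 + $138,090.27 + $68,918.97 = $227,688.04.

$227,688.04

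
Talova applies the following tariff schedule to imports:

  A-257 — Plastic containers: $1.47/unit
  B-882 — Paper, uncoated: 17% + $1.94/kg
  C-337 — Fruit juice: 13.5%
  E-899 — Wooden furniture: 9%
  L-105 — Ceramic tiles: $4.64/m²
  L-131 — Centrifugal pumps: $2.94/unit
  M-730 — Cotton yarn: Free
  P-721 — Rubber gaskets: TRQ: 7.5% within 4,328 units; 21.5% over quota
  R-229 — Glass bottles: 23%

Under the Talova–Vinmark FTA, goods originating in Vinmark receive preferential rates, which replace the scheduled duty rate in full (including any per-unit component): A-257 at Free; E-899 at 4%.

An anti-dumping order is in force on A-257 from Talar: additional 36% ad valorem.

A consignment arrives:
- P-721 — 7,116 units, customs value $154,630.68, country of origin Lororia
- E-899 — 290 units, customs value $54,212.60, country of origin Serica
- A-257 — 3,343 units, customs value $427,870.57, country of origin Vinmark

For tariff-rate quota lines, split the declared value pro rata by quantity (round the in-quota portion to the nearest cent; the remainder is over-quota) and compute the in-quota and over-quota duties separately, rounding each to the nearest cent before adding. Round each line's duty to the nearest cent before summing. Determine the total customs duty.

Line 1 (P-721, Lororia, 7,116 units, $154,630.68):
Code P-721 is under a tariff-rate quota (threshold 4,328 units). In-quota: 4,328 units at 7.5%; over-quota: 2,788 units at 21.5%.
Pro-rata value split: in-quota = $154,630.68 × 4,328/7,116 = $94,047.44; over-quota = $154,630.68 − $94,047.44 = $60,583.24.
In-quota duty = $94,047.44 × 7.5% = $7,053.56. Over-quota duty = $60,583.24 × 21.5% = $13,025.40.
Line duty = $7,053.56 + $13,025.40 = $20,078.96.
Line 2 (E-899, Serica, 290 units, $54,212.60):
Base rate for E-899 is 9%.
E-899 has an FTA preferential rate, but origin Serica is not Vinmark; base rate stands.
Duty = $54,212.60 × 9% = $4,879.13.
Line 3 (A-257, Vinmark, 3,343 units, $427,870.57):
Base rate for A-257 is $1.47/unit.
Origin Vinmark qualifies under the Talova–Vinmark agreement and A-257 is covered: preferential rate Free applies instead.
The additional-duty order on A-257 targets Talar, not Vinmark; it does not apply.
Duty = $427,870.57 × 0% = $0.00.
Total = $20,078.96 + $4,879.13 + $0.00 = $24,958.09.

$24,958.09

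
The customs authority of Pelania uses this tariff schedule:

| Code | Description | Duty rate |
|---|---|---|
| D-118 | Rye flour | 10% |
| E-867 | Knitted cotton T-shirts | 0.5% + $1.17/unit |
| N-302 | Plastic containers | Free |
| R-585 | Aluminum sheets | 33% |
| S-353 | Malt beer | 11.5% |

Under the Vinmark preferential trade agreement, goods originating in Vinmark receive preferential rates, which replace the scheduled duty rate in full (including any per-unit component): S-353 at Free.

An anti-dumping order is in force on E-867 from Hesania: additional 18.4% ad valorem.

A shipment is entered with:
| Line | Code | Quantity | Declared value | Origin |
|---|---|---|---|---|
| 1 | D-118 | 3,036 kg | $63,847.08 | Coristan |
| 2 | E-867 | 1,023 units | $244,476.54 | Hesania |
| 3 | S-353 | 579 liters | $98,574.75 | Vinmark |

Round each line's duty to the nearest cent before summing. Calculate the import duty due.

Line 1 (D-118, Coristan, 3,036 kg, $63,847.08):
Base rate for D-118 is 10%.
Duty = $63,847.08 × 10% = $6,384.71.
Line 2 (E-867, Hesania, 1,023 units, $244,476.54):
Base rate for E-867 is 0.5% + $1.17/unit.
Additional duty on E-867 from Hesania: +18.4%. Applied ad valorem rate: 0.5% + 18.4% = 18.9%.
Duty = $244,476.54 × 18.9% + 1,023 × $1.17 = $47,402.98.
Line 3 (S-353, Vinmark, 579 liters, $98,574.75):
Base rate for S-353 is 11.5%.
Origin Vinmark qualifies under the Pelania–Vinmark agreement and S-353 is covered: preferential rate Free applies instead.
Duty = $98,574.75 × 0% = $0.00.
Total = $6,384.71 + $47,402.98 + $0.00 = $53,787.69.

$53,787.69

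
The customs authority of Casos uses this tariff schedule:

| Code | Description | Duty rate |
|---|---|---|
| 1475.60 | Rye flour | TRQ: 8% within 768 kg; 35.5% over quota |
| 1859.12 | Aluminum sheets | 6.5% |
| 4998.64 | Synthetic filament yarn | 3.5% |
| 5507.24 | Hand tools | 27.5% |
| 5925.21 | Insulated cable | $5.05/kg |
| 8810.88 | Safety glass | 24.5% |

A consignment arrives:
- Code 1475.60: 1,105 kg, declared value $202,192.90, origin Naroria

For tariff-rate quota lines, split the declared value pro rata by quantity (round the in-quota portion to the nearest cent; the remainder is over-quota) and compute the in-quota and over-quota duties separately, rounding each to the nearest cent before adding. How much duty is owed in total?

$33,133.10

Line 1 (1475.60, Naroria, 1,105 kg, $202,192.90):
Code 1475.60 is under a tariff-rate quota (threshold 768 kg). In-quota: 768 kg at 8%; over-quota: 337 kg at 35.5%.
Pro-rata value split: in-quota = $202,192.90 × 768/1,105 = $140,528.64; over-quota = $202,192.90 − $140,528.64 = $61,664.26.
In-quota duty = $140,528.64 × 8% = $11,242.29. Over-quota duty = $61,664.26 × 35.5% = $21,890.81.
Line duty = $11,242.29 + $21,890.81 = $33,133.10.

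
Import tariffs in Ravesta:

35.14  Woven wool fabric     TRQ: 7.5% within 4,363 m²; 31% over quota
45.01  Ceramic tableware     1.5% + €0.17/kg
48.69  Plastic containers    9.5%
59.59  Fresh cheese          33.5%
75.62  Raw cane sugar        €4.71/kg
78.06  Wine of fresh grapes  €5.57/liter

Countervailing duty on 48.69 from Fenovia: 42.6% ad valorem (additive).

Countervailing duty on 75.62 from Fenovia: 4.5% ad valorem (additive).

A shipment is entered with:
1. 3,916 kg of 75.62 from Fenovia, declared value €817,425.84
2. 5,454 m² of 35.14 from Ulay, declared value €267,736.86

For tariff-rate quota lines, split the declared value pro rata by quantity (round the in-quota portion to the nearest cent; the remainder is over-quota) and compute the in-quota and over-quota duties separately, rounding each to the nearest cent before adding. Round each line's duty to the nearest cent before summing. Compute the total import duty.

Line 1 (75.62, Fenovia, 3,916 kg, €817,425.84):
Base rate for 75.62 is €4.71/kg.
Additional duty on 75.62 from Fenovia: +4.5% ad valorem. Applied ad valorem rate = 4.5%.
Duty = €817,425.84 × 4.5% + 3,916 × €4.71 = €55,228.52.
Line 2 (35.14, Ulay, 5,454 m², €267,736.86):
Code 35.14 is under a tariff-rate quota (threshold 4,363 m²). In-quota: 4,363 m² at 7.5%; over-quota: 1,091 m² at 31%.
Pro-rata value split: in-quota = €267,736.86 × 4,363/5,454 = €214,179.67; over-quota = €267,736.86 − €214,179.67 = €53,557.19.
In-quota duty = €214,179.67 × 7.5% = €16,063.48. Over-quota duty = €53,557.19 × 31% = €16,602.73.
Line duty = €16,063.48 + €16,602.73 = €32,666.21.
Total = €55,228.52 + €32,666.21 = €87,894.73.

€87,894.73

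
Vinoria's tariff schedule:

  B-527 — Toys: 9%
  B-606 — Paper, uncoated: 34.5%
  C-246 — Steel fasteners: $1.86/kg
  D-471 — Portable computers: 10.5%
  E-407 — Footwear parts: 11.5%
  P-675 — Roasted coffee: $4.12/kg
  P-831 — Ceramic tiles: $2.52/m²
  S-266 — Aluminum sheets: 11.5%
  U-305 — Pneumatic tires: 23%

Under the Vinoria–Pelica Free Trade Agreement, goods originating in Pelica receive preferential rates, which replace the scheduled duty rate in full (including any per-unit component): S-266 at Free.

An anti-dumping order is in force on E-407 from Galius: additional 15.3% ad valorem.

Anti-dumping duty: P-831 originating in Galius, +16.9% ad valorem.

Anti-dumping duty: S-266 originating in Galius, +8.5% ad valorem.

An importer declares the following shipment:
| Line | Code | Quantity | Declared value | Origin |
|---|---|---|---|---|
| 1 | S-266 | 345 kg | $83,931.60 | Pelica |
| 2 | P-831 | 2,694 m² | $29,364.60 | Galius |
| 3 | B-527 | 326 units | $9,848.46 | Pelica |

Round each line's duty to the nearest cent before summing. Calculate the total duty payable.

Line 1 (S-266, Pelica, 345 kg, $83,931.60):
Base rate for S-266 is 11.5%.
Origin Pelica qualifies under the Vinoria–Pelica agreement and S-266 is covered: preferential rate Free applies instead.
The additional-duty order on S-266 targets Galius, not Pelica; it does not apply.
Duty = $83,931.60 × 0% = $0.00.
Line 2 (P-831, Galius, 2,694 m², $29,364.60):
Base rate for P-831 is $2.52/m².
Additional duty on P-831 from Galius: +16.9% ad valorem. Applied ad valorem rate = 16.9%.
Duty = $29,364.60 × 16.9% + 2,694 × $2.52 = $11,751.50.
Line 3 (B-527, Pelica, 326 units, $9,848.46):
Base rate for B-527 is 9%.
Origin Pelica is the FTA partner but B-527 is not on the preference list; base rate stands.
Duty = $9,848.46 × 9% = $886.36.
Total = $0.00 + $11,751.50 + $886.36 = $12,637.86.

$12,637.86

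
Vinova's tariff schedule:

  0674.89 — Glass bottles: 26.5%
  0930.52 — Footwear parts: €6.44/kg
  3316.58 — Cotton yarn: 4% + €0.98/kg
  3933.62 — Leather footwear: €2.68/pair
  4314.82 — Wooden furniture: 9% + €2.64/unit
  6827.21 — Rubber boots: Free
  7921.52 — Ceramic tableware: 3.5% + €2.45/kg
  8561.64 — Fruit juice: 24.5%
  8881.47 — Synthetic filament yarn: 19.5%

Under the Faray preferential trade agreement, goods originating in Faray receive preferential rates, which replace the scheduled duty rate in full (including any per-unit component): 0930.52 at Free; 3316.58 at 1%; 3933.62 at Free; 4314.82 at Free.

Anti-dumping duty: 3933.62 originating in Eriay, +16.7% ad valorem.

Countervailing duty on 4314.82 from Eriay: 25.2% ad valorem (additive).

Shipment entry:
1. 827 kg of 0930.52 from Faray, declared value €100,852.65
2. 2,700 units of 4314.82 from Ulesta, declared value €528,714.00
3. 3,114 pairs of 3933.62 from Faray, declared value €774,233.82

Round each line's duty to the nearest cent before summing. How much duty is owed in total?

Line 1 (0930.52, Faray, 827 kg, €100,852.65):
Base rate for 0930.52 is €6.44/kg.
Origin Faray qualifies under the Vinova–Faray agreement and 0930.52 is covered: preferential rate Free applies instead.
Duty = €100,852.65 × 0% = €0.00.
Line 2 (4314.82, Ulesta, 2,700 units, €528,714.00):
Base rate for 4314.82 is 9% + €2.64/unit.
4314.82 has an FTA preferential rate, but origin Ulesta is not Faray; base rate stands.
The additional-duty order on 4314.82 targets Eriay, not Ulesta; it does not apply.
Duty = €528,714.00 × 9% + 2,700 × €2.64 = €54,712.26.
Line 3 (3933.62, Faray, 3,114 pairs, €774,233.82):
Base rate for 3933.62 is €2.68/pair.
Origin Faray qualifies under the Vinova–Faray agreement and 3933.62 is covered: preferential rate Free applies instead.
The additional-duty order on 3933.62 targets Eriay, not Faray; it does not apply.
Duty = €774,233.82 × 0% = €0.00.
Total = €0.00 + €54,712.26 + €0.00 = €54,712.26.

€54,712.26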